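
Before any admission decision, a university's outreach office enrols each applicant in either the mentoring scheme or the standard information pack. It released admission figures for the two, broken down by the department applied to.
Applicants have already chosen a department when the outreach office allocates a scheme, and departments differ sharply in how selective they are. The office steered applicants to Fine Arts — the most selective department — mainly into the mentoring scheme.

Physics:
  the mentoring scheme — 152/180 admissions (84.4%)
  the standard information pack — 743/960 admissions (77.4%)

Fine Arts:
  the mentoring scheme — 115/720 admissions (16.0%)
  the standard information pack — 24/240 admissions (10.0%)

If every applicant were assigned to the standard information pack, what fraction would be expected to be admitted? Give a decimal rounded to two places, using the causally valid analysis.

The stratified and pooled comparisons disagree (the mentoring scheme wins within each department; the standard information pack wins overall), so the answer turns on the causal role of department.
Since department is a pre-existing factor (not a product of the outreach scheme) and it affects the outcome on its own, it is a confounder. The stratified rates, not the pooled rate, identify the causal effect.
Standardising the standard information pack to the population department mix: 0.543·743/960 + 0.457·24/240 = 0.466.

0.47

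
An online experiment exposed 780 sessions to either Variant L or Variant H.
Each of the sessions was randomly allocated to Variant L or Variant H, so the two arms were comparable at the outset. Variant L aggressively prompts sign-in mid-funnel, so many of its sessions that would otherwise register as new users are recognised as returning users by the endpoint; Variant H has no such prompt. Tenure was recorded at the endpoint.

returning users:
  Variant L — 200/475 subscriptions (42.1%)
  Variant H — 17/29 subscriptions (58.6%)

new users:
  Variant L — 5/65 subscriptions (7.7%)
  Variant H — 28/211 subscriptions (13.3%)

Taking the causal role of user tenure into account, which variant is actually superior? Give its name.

User tenure is recorded after the variant and is itself shifted by it — it sits on the causal path from variant to outcome. Conditioning on a mediator would strip out part of the effect we want; the pooled comparison gives the total causal effect.
Pooled: Variant L 38.0% vs Variant H 18.8%; Variant L is higher overall.

Variant L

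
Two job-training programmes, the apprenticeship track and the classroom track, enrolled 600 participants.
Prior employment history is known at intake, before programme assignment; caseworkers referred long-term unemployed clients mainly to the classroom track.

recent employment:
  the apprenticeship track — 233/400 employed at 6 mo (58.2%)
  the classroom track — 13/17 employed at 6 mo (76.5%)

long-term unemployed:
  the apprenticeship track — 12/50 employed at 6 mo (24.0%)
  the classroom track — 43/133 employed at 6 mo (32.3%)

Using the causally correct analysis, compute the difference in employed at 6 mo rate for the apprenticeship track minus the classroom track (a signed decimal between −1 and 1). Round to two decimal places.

-0.15

Here prior employment history is a common cause — it drives both which programme a case falls under and the outcome. The crude comparison mixes populations; the stratum-specific rates are the causally relevant ones.
Adjusting over the population distribution of prior employment history: 0.695·(0.583−0.765) + 0.305·(0.240−0.323) = -0.152.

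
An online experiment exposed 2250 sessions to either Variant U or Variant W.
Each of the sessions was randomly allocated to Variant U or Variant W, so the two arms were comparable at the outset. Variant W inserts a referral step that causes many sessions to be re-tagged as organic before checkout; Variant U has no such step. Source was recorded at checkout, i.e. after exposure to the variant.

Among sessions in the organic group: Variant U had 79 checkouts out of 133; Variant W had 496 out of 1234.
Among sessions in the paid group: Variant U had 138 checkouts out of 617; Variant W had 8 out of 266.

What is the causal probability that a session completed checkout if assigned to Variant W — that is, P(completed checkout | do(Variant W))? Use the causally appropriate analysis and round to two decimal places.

0.34

The traffic source-specific comparison favours Variant U throughout, but the pooled figures favour Variant W. The question is whether to condition on traffic source.
Traffic source lies on the pathway variant → traffic source → outcome, so adjusting for it blocks the indirect effect. For the total causal effect of variant, use the unadjusted pooled rates.
So P(outcome | do(Variant W)) is just the pooled rate for Variant W: 504/1500 = 0.336.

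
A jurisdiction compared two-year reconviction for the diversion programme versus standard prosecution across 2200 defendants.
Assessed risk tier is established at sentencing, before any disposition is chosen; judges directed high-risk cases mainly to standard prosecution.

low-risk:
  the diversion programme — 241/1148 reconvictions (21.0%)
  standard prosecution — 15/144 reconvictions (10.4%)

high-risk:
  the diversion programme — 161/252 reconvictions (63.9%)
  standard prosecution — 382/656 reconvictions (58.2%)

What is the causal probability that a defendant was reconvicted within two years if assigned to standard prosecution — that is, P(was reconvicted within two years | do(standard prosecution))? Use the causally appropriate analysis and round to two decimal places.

0.30

The imbalance in assessed risk tier arose from how defendants were allocated, not from anything the disposition did; and assessed risk tier independently affects the outcome. The pooled gap is confounded — condition on assessed risk tier.
Standardising standard prosecution to the population assessed risk tier mix: 0.587·15/144 + 0.413·382/656 = 0.302.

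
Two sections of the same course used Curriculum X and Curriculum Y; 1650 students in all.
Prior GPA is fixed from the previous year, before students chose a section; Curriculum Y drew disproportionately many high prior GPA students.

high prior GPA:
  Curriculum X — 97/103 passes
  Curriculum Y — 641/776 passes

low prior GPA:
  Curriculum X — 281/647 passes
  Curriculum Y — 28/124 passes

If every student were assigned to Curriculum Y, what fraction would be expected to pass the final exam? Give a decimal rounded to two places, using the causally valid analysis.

0.55

Here prior GPA band is a common cause — it drives both which teaching method a case falls under and the outcome. The crude comparison mixes populations; the stratum-specific rates are the causally relevant ones.
Standardising Curriculum Y to the population prior GPA band mix: 0.533·641/776 + 0.467·28/124 = 0.546.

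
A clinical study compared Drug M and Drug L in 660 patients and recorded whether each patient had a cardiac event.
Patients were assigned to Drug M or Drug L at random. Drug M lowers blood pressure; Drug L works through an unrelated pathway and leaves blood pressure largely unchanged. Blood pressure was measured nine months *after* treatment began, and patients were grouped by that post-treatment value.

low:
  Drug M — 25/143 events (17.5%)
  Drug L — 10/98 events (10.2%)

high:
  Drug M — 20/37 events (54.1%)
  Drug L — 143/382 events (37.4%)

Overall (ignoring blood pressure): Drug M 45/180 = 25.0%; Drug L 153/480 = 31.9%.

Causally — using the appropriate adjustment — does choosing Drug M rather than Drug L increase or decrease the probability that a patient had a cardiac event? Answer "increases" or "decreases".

The stratified and pooled comparisons disagree (Drug L wins within each blood pressure; Drug M wins overall), so the answer turns on the causal role of blood pressure.
Stratifying would compare drugs among patients the drugs themselves sorted into blood pressure groups — a form of selection on an intermediate. The unconditioned pooled rates give the total causal effect.
Pooled: Drug M 25.0% vs Drug L 31.9%; Drug M is lower overall.

decreases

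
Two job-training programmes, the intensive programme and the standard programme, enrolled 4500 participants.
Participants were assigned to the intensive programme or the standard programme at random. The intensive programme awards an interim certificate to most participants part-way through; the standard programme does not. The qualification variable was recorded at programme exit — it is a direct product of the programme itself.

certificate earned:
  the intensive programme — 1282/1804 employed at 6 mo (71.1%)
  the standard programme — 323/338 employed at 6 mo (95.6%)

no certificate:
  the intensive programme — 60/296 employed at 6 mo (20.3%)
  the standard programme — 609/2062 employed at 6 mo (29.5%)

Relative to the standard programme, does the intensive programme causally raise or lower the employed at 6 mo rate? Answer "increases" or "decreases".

increases

The stratified and pooled comparisons disagree (the standard programme wins within each qualification attained during the programme; the intensive programme wins overall), so the answer turns on the causal role of qualification attained during the programme.
Qualification attained during the programme is downstream of the programme. One should not condition on a consequence of treatment, so the overall rates are the right comparison.
Pooled: the intensive programme 63.9% vs the standard programme 38.8%; the intensive programme is higher overall.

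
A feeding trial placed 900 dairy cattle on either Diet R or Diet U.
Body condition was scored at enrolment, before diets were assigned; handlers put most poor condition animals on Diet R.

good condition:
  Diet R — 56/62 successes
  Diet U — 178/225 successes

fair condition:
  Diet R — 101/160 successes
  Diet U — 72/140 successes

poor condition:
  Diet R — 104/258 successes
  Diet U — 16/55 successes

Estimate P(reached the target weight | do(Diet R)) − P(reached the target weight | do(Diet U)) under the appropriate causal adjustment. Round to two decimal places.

+0.11

Nothing the diet does changes starting body condition; the imbalance is an allocation artefact. With starting body condition also predicting the outcome, the pooled figure is confounded, and the within-stratum comparison is the causal one.
Adjusting over the population distribution of starting body condition: 0.319·(0.903−0.791) + 0.333·(0.631−0.514) + 0.348·(0.403−0.291) = +0.114.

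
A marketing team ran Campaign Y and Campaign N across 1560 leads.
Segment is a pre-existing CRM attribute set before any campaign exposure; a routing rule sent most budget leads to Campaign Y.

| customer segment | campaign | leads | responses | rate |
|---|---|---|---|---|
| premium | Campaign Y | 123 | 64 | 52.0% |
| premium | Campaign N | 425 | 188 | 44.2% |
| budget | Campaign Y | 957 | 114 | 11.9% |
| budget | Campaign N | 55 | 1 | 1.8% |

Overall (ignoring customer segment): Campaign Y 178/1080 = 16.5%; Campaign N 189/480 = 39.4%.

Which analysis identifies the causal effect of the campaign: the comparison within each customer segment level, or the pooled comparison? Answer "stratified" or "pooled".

stratified

Campaign Y is higher inside every customer segment stratum but Campaign N is higher in aggregate. Whether to stratify depends on how customer segment relates to the campaign.
The imbalance in customer segment arose from how leads were allocated, not from anything the campaign did; and customer segment independently affects the outcome. The pooled gap is confounded — condition on customer segment.
Within each level — premium: 52.0% vs 44.2%; budget: 11.9% vs 1.8% — Campaign Y is higher every time.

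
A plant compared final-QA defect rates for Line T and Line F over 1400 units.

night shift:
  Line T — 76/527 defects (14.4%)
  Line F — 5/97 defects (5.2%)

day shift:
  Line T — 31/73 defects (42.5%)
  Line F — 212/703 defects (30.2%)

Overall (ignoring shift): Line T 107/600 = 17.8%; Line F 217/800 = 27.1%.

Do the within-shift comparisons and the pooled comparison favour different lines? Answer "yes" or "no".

Within each shift level (night shift 14.4% vs 5.2%; day shift 42.5% vs 30.2%), Line F has the lower rate every time. Pooled: 17.8% vs 27.1% — Line T has the lower rate overall. The two comparisons disagree.

yes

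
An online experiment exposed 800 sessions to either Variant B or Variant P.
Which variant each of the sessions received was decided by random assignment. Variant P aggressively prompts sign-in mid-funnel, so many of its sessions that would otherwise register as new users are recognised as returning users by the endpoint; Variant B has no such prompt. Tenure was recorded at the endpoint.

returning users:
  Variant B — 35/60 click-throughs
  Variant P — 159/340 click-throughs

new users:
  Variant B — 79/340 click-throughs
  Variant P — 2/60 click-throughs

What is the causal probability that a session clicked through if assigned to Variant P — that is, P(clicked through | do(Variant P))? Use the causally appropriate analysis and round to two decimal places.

0.40

User tenure is recorded after the variant and is itself shifted by it — it sits on the causal path from variant to outcome. Conditioning on a mediator would strip out part of the effect we want; the pooled comparison gives the total causal effect.
So P(outcome | do(Variant P)) is just the pooled rate for Variant P: 161/400 = 0.403.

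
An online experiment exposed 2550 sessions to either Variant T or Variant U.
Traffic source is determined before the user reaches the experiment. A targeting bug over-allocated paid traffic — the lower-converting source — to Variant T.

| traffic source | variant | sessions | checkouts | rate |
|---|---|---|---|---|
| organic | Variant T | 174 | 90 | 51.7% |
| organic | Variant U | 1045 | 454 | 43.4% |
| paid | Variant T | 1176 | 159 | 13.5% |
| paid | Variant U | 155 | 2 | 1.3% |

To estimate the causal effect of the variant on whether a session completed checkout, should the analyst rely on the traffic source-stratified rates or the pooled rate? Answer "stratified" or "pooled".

stratified

Nothing the variant does changes traffic source; the imbalance is an allocation artefact. With traffic source also predicting the outcome, the pooled figure is confounded, and the within-stratum comparison is the causal one.
Within each level — organic: 51.7% vs 43.4%; paid: 13.5% vs 1.3% — Variant T is higher every time.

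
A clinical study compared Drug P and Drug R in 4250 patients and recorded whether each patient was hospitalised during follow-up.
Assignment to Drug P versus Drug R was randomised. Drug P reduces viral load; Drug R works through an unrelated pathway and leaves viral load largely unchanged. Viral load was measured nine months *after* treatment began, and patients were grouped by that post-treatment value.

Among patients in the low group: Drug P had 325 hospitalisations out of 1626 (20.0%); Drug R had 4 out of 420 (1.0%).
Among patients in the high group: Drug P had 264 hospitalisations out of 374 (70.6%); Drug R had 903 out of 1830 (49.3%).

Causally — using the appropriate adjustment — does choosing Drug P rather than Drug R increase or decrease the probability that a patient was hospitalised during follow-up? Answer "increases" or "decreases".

decreases

The stratified and pooled comparisons disagree (Drug R wins within each viral load; Drug P wins overall), so the answer turns on the causal role of viral load.
Because the drug influences viral load, viral load is a post-treatment mediator, not a confounder. Stratifying on it would bias the estimate; the causal effect is the crude pooled difference.
Pooled: Drug P 29.4% vs Drug R 40.3%; Drug P is lower overall.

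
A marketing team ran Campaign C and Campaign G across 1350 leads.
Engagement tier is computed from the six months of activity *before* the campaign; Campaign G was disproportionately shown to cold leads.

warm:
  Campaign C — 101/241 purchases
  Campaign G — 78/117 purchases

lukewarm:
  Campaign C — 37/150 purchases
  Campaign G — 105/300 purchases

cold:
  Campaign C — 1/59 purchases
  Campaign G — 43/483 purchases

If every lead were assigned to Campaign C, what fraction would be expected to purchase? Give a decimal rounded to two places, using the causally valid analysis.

The stratified and pooled comparisons disagree (Campaign G wins within each engagement tier; Campaign C wins overall), so the answer turns on the causal role of engagement tier.
Since engagement tier is a pre-existing factor (not a product of the campaign) and it affects the outcome on its own, it is a confounder. The stratified rates, not the pooled rate, identify the causal effect.
Standardising Campaign C to the population engagement tier mix: 0.265·101/241 + 0.333·37/150 + 0.401·1/59 = 0.200.

0.20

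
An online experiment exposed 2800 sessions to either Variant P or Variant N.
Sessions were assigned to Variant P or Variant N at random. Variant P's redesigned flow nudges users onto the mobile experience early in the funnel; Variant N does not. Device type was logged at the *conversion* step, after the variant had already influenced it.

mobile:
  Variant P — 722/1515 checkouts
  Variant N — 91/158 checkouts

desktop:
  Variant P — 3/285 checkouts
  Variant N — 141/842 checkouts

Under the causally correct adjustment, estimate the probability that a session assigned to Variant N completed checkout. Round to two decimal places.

0.23

Within every device type level Variant N has the higher rate, yet pooled Variant P does — Simpson's reversal.
Because the variant influences device type, device type is a post-treatment mediator, not a confounder. Stratifying on it would bias the estimate; the causal effect is the crude pooled difference.
So P(outcome | do(Variant N)) is just the pooled rate for Variant N: 232/1000 = 0.232.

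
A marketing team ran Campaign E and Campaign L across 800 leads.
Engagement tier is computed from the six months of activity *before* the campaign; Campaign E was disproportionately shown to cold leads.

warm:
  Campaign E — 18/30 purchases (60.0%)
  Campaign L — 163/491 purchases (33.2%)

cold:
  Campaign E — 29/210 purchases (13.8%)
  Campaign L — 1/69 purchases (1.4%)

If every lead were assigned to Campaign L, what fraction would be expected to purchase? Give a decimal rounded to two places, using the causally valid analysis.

0.22

The stratified and pooled comparisons disagree (Campaign E wins within each engagement tier; Campaign L wins overall), so the answer turns on the causal role of engagement tier.
Engagement tier satisfies the back-door criterion: it is not a descendant of the campaign, and it blocks the spurious path from campaign to outcome. Adjusting for it (i.e., using the within-engagement tier rates) gives the causal effect.
Standardising Campaign L to the population engagement tier mix: 0.651·163/491 + 0.349·1/69 = 0.221.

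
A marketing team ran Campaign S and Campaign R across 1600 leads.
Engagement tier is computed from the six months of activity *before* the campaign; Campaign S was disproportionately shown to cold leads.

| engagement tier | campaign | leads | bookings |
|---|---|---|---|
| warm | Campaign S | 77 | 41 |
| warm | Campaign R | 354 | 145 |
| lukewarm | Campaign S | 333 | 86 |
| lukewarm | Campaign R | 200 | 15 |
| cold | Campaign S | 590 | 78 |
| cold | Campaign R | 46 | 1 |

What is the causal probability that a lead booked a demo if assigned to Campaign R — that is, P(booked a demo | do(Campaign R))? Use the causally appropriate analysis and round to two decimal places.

0.14

Engagement tier is set before the campaign has any effect — it is not caused by the campaign — and it independently drives the outcome. That makes it a confounder, so the causal comparison is within engagement tier levels.
Standardising Campaign R to the population engagement tier mix: 0.269·145/354 + 0.333·15/200 + 0.398·1/46 = 0.144.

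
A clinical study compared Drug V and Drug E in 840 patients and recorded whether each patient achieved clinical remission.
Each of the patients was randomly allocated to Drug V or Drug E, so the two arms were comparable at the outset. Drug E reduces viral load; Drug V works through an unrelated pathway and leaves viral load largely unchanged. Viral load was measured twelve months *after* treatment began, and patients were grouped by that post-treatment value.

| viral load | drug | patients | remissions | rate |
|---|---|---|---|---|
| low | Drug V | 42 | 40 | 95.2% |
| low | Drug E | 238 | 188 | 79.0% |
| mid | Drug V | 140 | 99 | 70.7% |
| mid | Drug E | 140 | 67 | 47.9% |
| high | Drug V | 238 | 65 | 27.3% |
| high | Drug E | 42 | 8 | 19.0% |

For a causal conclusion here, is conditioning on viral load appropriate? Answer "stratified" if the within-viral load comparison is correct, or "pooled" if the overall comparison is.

Viral load is recorded after the drug and is itself shifted by it — it sits on the causal path from drug to outcome. Conditioning on a mediator would strip out part of the effect we want; the pooled comparison gives the total causal effect.
Pooled: Drug V 48.6% vs Drug E 62.6%; Drug E is higher overall.

pooled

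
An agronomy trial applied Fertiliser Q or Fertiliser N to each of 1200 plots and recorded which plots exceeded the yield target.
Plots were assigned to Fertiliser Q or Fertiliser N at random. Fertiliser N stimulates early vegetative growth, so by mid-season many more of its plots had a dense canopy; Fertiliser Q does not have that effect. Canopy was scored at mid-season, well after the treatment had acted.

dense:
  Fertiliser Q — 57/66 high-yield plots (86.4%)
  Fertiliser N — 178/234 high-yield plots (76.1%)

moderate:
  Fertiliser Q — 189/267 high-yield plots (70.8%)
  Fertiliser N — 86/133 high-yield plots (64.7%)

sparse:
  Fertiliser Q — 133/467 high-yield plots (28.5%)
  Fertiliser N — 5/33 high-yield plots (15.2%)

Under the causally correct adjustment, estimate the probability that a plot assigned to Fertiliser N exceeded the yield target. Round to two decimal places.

Because the fertiliser influences mid-season canopy, mid-season canopy is a post-treatment mediator, not a confounder. Stratifying on it would bias the estimate; the causal effect is the crude pooled difference.
So P(outcome | do(Fertiliser N)) is just the pooled rate for Fertiliser N: 269/400 = 0.672.

0.67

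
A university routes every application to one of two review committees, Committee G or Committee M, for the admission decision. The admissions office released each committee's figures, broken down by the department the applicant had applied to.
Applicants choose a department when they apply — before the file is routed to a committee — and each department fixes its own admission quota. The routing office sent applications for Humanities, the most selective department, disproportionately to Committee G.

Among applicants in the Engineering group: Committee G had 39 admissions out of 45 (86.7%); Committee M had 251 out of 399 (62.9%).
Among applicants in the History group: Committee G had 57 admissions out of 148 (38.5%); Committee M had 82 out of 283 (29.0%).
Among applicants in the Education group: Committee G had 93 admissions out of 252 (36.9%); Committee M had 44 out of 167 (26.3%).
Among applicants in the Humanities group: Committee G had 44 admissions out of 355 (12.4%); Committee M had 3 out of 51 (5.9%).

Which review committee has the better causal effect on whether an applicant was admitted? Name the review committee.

Committee G

Committee G is higher inside every department stratum but Committee M is higher in aggregate. Whether to stratify depends on how department relates to the review committee.
Here department is a common cause — it drives both which review committee a case falls under and the outcome. The crude comparison mixes populations; the stratum-specific rates are the causally relevant ones.
Within each level — Engineering: 86.7% vs 62.9%; History: 38.5% vs 29.0%; Education: 36.9% vs 26.3%; Humanities: 12.4% vs 5.9% — Committee G is higher every time.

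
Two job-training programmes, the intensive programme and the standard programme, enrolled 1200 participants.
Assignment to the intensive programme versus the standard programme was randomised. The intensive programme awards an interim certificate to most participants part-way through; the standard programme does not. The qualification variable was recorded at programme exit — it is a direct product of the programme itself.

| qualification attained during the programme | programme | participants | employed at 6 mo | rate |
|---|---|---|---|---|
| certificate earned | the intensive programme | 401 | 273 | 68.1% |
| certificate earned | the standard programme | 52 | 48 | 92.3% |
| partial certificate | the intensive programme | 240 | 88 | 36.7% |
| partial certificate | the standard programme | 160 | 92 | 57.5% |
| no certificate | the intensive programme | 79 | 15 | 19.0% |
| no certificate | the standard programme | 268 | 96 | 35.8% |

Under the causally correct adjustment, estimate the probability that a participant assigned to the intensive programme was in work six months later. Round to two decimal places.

The qualification attained during the programme-specific comparison favours the standard programme throughout, but the pooled figures favour the intensive programme. The question is whether to condition on qualification attained during the programme.
The distribution of qualification attained during the programme is itself part of what the programme does — it is an intermediate outcome. Holding it fixed would remove that part of the effect; the total effect is the pooled difference.
So P(outcome | do(the intensive programme)) is just the pooled rate for the intensive programme: 376/720 = 0.522.

0.52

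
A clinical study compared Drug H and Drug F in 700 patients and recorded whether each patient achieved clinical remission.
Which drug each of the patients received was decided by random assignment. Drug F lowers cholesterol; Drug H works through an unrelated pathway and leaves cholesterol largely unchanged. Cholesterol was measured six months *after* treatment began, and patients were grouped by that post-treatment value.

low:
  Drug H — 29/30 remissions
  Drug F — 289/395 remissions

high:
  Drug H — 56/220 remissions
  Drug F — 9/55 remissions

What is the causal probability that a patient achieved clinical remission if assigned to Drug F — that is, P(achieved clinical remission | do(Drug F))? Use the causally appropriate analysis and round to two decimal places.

Because the drug influences cholesterol, cholesterol is a post-treatment mediator, not a confounder. Stratifying on it would bias the estimate; the causal effect is the crude pooled difference.
So P(outcome | do(Drug F)) is just the pooled rate for Drug F: 298/450 = 0.662.

0.66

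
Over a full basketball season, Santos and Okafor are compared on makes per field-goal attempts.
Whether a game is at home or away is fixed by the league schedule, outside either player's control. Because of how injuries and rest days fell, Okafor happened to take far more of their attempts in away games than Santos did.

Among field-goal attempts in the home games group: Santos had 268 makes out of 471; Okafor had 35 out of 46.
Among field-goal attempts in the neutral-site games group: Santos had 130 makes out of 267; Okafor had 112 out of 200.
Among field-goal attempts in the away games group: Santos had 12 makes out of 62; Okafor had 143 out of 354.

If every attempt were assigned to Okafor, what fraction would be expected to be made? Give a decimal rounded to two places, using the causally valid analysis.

0.59

The game venue-specific comparison favours Okafor throughout, but the pooled figures favour Santos. The question is whether to condition on game venue.
Nothing the player does changes game venue; the imbalance is an allocation artefact. With game venue also predicting the outcome, the pooled figure is confounded, and the within-stratum comparison is the causal one.
Standardising Okafor to the population game venue mix: 0.369·35/46 + 0.334·112/200 + 0.297·143/354 = 0.588.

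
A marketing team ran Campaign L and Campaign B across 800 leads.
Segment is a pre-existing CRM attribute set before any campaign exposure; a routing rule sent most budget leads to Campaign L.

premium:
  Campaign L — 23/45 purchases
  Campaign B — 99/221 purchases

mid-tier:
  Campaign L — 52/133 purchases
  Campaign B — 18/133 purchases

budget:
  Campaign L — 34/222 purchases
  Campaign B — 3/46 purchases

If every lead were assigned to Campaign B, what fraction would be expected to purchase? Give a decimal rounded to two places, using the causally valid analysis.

0.22

The imbalance in customer segment arose from how leads were allocated, not from anything the campaign did; and customer segment independently affects the outcome. The pooled gap is confounded — condition on customer segment.
Standardising Campaign B to the population customer segment mix: 0.333·99/221 + 0.333·18/133 + 0.335·3/46 = 0.216.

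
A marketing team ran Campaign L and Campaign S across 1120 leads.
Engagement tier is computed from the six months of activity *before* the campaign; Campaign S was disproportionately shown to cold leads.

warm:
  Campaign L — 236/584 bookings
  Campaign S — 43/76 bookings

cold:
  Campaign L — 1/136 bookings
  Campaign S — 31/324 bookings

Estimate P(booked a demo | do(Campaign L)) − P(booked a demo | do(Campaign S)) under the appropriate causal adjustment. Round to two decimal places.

The engagement tier-specific comparison favours Campaign S throughout, but the pooled figures favour Campaign L. The question is whether to condition on engagement tier.
Here engagement tier is a common cause — it drives both which campaign a case falls under and the outcome. The crude comparison mixes populations; the stratum-specific rates are the causally relevant ones.
Adjusting over the population distribution of engagement tier: 0.589·(0.404−0.566) + 0.411·(0.007−0.096) = -0.132.

-0.13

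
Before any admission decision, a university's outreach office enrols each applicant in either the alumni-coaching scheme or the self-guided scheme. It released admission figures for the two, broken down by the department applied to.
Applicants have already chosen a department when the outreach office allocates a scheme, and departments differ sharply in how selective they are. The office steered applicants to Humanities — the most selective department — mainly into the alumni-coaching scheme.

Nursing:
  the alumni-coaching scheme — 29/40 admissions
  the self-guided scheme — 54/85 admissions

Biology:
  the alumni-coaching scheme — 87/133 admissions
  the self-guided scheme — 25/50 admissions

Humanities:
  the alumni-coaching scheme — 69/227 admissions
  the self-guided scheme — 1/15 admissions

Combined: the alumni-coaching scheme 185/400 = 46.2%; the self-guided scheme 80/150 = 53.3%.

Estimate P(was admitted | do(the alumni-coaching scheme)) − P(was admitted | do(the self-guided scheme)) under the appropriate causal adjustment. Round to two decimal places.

Since department is a pre-existing factor (not a product of the outreach scheme) and it affects the outcome on its own, it is a confounder. The stratified rates, not the pooled rate, identify the causal effect.
Adjusting over the population distribution of department: 0.227·(0.725−0.635) + 0.333·(0.654−0.500) + 0.440·(0.304−0.067) = +0.176.

+0.18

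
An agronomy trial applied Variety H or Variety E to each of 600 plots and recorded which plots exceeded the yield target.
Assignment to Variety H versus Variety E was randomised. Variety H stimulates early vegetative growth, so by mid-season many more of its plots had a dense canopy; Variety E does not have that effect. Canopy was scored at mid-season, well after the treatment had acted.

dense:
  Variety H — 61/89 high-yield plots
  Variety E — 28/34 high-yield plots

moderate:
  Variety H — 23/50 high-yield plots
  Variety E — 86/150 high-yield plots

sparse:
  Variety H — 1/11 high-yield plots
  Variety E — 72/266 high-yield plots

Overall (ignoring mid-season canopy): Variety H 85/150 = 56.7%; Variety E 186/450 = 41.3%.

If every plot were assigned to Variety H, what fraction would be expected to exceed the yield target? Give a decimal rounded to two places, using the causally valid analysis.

0.57

The mid-season canopy-specific comparison favours Variety E throughout, but the pooled figures favour Variety H. The question is whether to condition on mid-season canopy.
Stratifying would compare varietys among plots the varietys themselves sorted into mid-season canopy groups — a form of selection on an intermediate. The unconditioned pooled rates give the total causal effect.
So P(outcome | do(Variety H)) is just the pooled rate for Variety H: 85/150 = 0.567.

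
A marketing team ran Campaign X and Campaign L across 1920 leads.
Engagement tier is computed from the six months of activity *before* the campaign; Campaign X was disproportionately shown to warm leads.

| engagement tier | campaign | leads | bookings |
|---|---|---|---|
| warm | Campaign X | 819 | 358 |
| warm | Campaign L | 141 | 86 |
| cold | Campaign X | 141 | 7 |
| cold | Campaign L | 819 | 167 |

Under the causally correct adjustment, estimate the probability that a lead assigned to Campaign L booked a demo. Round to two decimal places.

Within every engagement tier level Campaign L has the higher rate, yet pooled Campaign X does — Simpson's reversal.
Engagement tier satisfies the back-door criterion: it is not a descendant of the campaign, and it blocks the spurious path from campaign to outcome. Adjusting for it (i.e., using the within-engagement tier rates) gives the causal effect.
Standardising Campaign L to the population engagement tier mix: 0.500·86/141 + 0.500·167/819 = 0.407.

0.41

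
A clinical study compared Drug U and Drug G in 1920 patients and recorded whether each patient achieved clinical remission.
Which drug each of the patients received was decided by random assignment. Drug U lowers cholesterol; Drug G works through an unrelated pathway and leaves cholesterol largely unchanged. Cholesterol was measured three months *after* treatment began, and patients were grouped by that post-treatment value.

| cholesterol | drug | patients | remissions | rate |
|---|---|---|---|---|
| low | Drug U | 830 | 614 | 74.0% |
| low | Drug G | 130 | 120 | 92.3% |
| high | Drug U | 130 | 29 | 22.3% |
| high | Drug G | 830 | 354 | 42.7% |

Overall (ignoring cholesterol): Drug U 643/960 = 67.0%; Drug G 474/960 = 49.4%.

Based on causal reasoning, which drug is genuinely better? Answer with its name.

Drug U

The distribution of cholesterol is itself part of what the drug does — it is an intermediate outcome. Holding it fixed would remove that part of the effect; the total effect is the pooled difference.
Pooled: Drug U 67.0% vs Drug G 49.4%; Drug U is higher overall.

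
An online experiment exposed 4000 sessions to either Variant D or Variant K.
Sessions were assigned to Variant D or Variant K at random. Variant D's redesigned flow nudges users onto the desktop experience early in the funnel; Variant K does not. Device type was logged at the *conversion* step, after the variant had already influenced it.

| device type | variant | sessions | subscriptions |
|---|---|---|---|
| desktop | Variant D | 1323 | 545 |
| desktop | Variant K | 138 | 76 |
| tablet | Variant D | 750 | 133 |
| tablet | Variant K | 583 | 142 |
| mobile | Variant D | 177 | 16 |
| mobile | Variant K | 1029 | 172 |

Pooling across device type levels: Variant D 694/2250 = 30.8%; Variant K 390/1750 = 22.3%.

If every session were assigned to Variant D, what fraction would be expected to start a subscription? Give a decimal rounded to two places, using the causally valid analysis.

0.31

Variant K is higher inside every device type stratum but Variant D is higher in aggregate. Whether to stratify depends on how device type relates to the variant.
Stratifying would compare variants among sessions the variants themselves sorted into device type groups — a form of selection on an intermediate. The unconditioned pooled rates give the total causal effect.
So P(outcome | do(Variant D)) is just the pooled rate for Variant D: 694/2250 = 0.308.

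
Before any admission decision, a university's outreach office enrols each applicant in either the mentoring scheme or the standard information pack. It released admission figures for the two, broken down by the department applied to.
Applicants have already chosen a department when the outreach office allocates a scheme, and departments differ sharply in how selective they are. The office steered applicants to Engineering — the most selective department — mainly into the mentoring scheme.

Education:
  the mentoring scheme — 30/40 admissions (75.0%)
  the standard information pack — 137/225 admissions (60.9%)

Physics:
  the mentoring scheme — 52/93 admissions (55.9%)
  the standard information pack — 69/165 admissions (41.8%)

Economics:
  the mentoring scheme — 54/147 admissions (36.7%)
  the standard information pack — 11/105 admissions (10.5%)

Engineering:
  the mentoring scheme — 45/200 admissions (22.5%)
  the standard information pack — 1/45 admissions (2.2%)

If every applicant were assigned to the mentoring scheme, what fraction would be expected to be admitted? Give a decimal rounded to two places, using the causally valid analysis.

0.48

The department-specific comparison favours the mentoring scheme throughout, but the pooled figures favour the standard information pack. The question is whether to condition on department.
Here department is a common cause — it drives both which outreach scheme a case falls under and the outcome. The crude comparison mixes populations; the stratum-specific rates are the causally relevant ones.
Standardising the mentoring scheme to the population department mix: 0.260·30/40 + 0.253·52/93 + 0.247·54/147 + 0.240·45/200 = 0.481.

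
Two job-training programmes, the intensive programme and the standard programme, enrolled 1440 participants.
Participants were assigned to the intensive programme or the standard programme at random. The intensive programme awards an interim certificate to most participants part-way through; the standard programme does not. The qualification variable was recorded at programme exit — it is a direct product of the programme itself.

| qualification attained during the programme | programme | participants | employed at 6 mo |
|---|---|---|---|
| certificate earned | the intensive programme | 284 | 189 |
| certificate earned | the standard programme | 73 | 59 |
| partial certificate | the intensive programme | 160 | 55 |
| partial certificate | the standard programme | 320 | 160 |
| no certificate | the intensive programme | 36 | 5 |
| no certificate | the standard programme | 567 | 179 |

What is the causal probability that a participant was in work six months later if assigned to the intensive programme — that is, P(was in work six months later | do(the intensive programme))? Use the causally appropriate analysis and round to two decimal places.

The qualification attained during the programme-specific comparison favours the standard programme throughout, but the pooled figures favour the intensive programme. The question is whether to condition on qualification attained during the programme.
Because the programme influences qualification attained during the programme, qualification attained during the programme is a post-treatment mediator, not a confounder. Stratifying on it would bias the estimate; the causal effect is the crude pooled difference.
So P(outcome | do(the intensive programme)) is just the pooled rate for the intensive programme: 249/480 = 0.519.

0.52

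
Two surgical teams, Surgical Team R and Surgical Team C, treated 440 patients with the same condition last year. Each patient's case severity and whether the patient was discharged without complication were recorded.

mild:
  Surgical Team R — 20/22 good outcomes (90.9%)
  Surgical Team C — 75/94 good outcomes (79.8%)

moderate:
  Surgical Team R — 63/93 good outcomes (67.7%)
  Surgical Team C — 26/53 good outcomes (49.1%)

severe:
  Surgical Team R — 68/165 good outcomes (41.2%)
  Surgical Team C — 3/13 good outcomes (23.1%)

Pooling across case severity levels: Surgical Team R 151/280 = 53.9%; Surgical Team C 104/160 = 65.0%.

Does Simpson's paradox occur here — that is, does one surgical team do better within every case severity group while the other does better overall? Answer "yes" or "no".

Within each case severity level (mild 90.9% vs 79.8%; moderate 67.7% vs 49.1%; severe 41.2% vs 23.1%), Surgical Team R has the higher rate every time. Pooled: 53.9% vs 65.0% — Surgical Team C has the higher rate overall. The two comparisons disagree.

yes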